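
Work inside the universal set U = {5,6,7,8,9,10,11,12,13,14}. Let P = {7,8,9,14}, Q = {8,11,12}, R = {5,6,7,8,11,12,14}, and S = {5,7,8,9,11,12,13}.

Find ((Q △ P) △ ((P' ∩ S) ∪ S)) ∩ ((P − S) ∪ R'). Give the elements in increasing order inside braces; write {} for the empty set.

Q △ P = {7,9,11,12,14}
P' = {5,6,10,11,12,13}
P' ∩ S = {5,11,12,13}
(P' ∩ S) ∪ S = {5,7,8,9,11,12,13}
(Q △ P) △ ((P' ∩ S) ∪ S) = {5,8,13,14}
P − S = {14}
R' = {9,10,13}
(P − S) ∪ R' = {9,10,13,14}
((Q △ P) △ ((P' ∩ S) ∪ S)) ∩ ((P − S) ∪ R') = {13,14}

{13,14}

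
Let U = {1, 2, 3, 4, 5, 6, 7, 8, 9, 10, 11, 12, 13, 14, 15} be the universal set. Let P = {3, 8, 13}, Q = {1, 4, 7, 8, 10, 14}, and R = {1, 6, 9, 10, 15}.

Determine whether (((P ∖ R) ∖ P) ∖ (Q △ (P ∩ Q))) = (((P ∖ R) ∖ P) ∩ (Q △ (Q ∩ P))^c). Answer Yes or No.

Yes

P ∖ R = {3, 8, 13}
(P ∖ R) ∖ P = {}
P ∩ Q = {8}
Q △ (P ∩ Q) = {1, 4, 7, 10, 14}
((P ∖ R) ∖ P) ∖ (Q △ (P ∩ Q)) = {}
Q ∩ P = {8}
Q △ (Q ∩ P) = {1, 4, 7, 10, 14}
(Q △ (Q ∩ P))^c = {2, 3, 5, 6, 8, 9, 11, 12, 13, 15}
((P ∖ R) ∖ P) ∩ (Q △ (Q ∩ P))^c = {}
Both equal {}, so ((P ∖ R) ∖ P) ∖ (Q △ (P ∩ Q)) = ((P ∖ R) ∖ P) ∩ (Q △ (Q ∩ P))^c.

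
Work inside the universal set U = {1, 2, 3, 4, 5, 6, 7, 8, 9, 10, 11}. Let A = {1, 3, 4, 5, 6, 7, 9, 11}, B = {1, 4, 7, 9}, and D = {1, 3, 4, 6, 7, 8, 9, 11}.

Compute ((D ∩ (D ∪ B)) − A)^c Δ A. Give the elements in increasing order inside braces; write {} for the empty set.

D ∪ B = {1, 3, 4, 6, 7, 8, 9, 11}
D ∩ (D ∪ B) = {1, 3, 4, 6, 7, 8, 9, 11}
(D ∩ (D ∪ B)) − A = {8}
((D ∩ (D ∪ B)) − A)^c = {1, 2, 3, 4, 5, 6, 7, 9, 10, 11}
((D ∩ (D ∪ B)) − A)^c Δ A = {2, 10}

{2, 10}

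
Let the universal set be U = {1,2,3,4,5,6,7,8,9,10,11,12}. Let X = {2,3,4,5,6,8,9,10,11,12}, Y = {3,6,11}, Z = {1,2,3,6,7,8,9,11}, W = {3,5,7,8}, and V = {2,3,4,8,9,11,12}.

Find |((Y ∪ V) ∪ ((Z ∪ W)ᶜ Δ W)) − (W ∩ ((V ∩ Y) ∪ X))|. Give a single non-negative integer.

8

Y ∪ V = {2,3,4,6,8,9,11,12}
Z ∪ W = {1,2,3,5,6,7,8,9,11}
(Z ∪ W)ᶜ = {4,10,12}
(Z ∪ W)ᶜ Δ W = {3,4,5,7,8,10,12}
(Y ∪ V) ∪ ((Z ∪ W)ᶜ Δ W) = {2,3,4,5,6,7,8,9,10,11,12}
V ∩ Y = {3,11}
(V ∩ Y) ∪ X = {2,3,4,5,6,8,9,10,11,12}
W ∩ ((V ∩ Y) ∪ X) = {3,5,8}
((Y ∪ V) ∪ ((Z ∪ W)ᶜ Δ W)) − (W ∩ ((V ∩ Y) ∪ X)) = {2,4,6,7,9,10,11,12}
|((Y ∪ V) ∪ ((Z ∪ W)ᶜ Δ W)) − (W ∩ ((V ∩ Y) ∪ X))| = 8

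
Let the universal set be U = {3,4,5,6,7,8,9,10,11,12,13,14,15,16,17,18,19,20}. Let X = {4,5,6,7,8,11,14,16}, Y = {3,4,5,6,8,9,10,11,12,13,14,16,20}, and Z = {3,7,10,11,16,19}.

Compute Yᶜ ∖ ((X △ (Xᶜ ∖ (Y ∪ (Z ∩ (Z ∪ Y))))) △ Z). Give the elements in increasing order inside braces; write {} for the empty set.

Yᶜ = {7,15,17,18,19}
Xᶜ = {3,9,10,12,13,15,17,18,19,20}
Z ∪ Y = {3,4,5,6,7,8,9,10,11,12,13,14,16,19,20}
Z ∩ (Z ∪ Y) = {3,7,10,11,16,19}
Y ∪ (Z ∩ (Z ∪ Y)) = {3,4,5,6,7,8,9,10,11,12,13,14,16,19,20}
Xᶜ ∖ (Y ∪ (Z ∩ (Z ∪ Y))) = {15,17,18}
X △ (Xᶜ ∖ (Y ∪ (Z ∩ (Z ∪ Y)))) = {4,5,6,7,8,11,14,15,16,17,18}
(X △ (Xᶜ ∖ (Y ∪ (Z ∩ (Z ∪ Y))))) △ Z = {3,4,5,6,8,10,14,15,17,18,19}
Yᶜ ∖ ((X △ (Xᶜ ∖ (Y ∪ (Z ∩ (Z ∪ Y))))) △ Z) = {7}

{7}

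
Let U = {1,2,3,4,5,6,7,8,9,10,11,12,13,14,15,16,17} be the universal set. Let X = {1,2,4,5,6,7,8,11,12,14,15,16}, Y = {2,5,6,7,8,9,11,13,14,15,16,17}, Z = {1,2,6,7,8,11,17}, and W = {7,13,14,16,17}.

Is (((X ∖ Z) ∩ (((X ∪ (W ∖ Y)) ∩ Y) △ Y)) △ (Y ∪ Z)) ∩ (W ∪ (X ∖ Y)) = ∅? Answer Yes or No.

X ∖ Z = {4,5,12,14,15,16}
W ∖ Y = {}
X ∪ (W ∖ Y) = {1,2,4,5,6,7,8,11,12,14,15,16}
(X ∪ (W ∖ Y)) ∩ Y = {2,5,6,7,8,11,14,15,16}
((X ∪ (W ∖ Y)) ∩ Y) △ Y = {9,13,17}
(X ∖ Z) ∩ (((X ∪ (W ∖ Y)) ∩ Y) △ Y) = {}
Y ∪ Z = {1,2,5,6,7,8,9,11,13,14,15,16,17}
((X ∖ Z) ∩ (((X ∪ (W ∖ Y)) ∩ Y) △ Y)) △ (Y ∪ Z) = {1,2,5,6,7,8,9,11,13,14,15,16,17}
X ∖ Y = {1,4,12}
W ∪ (X ∖ Y) = {1,4,7,12,13,14,16,17}
1 lies in both, so they are not disjoint.

No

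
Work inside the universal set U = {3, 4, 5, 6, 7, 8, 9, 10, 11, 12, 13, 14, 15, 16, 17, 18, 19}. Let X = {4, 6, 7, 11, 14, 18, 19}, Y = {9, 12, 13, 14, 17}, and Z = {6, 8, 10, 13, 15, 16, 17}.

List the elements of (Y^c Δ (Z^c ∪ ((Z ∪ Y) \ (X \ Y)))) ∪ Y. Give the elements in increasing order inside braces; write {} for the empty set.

{6, 9, 12, 13, 14, 17}

Y^c = {3, 4, 5, 6, 7, 8, 10, 11, 15, 16, 18, 19}
Z^c = {3, 4, 5, 7, 9, 11, 12, 14, 18, 19}
Z ∪ Y = {6, 8, 9, 10, 12, 13, 14, 15, 16, 17}
X \ Y = {4, 6, 7, 11, 18, 19}
(Z ∪ Y) \ (X \ Y) = {8, 9, 10, 12, 13, 14, 15, 16, 17}
Z^c ∪ ((Z ∪ Y) \ (X \ Y)) = {3, 4, 5, 7, 8, 9, 10, 11, 12, 13, 14, 15, 16, 17, 18, 19}
Y^c Δ (Z^c ∪ ((Z ∪ Y) \ (X \ Y))) = {6, 9, 12, 13, 14, 17}
(Y^c Δ (Z^c ∪ ((Z ∪ Y) \ (X \ Y)))) ∪ Y = {6, 9, 12, 13, 14, 17}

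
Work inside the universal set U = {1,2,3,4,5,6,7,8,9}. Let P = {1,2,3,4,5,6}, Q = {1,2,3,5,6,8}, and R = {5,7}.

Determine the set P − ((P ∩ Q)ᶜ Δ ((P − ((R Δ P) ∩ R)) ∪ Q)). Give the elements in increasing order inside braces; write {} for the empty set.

{4}

P ∩ Q = {1,2,3,5,6}
(P ∩ Q)ᶜ = {4,7,8,9}
R Δ P = {1,2,3,4,6,7}
(R Δ P) ∩ R = {7}
P − ((R Δ P) ∩ R) = {1,2,3,4,5,6}
(P − ((R Δ P) ∩ R)) ∪ Q = {1,2,3,4,5,6,8}
(P ∩ Q)ᶜ Δ ((P − ((R Δ P) ∩ R)) ∪ Q) = {1,2,3,5,6,7,9}
P − ((P ∩ Q)ᶜ Δ ((P − ((R Δ P) ∩ R)) ∪ Q)) = {4}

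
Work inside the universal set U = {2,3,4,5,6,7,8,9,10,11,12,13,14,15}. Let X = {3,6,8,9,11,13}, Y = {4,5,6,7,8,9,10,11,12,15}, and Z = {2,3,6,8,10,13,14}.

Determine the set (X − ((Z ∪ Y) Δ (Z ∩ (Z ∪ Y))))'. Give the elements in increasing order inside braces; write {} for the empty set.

{2,4,5,7,9,10,11,12,14,15}

Z ∪ Y = {2,3,4,5,6,7,8,9,10,11,12,13,14,15}
Z ∩ (Z ∪ Y) = {2,3,6,8,10,13,14}
(Z ∪ Y) Δ (Z ∩ (Z ∪ Y)) = {4,5,7,9,11,12,15}
X − ((Z ∪ Y) Δ (Z ∩ (Z ∪ Y))) = {3,6,8,13}
(X − ((Z ∪ Y) Δ (Z ∩ (Z ∪ Y))))' = {2,4,5,7,9,10,11,12,14,15}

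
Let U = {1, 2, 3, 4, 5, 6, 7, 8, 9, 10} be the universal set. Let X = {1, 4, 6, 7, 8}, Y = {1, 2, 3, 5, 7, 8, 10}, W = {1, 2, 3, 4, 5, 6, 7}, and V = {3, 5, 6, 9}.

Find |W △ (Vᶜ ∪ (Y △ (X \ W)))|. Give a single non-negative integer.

Vᶜ = {1, 2, 4, 7, 8, 10}
X \ W = {8}
Y △ (X \ W) = {1, 2, 3, 5, 7, 10}
Vᶜ ∪ (Y △ (X \ W)) = {1, 2, 3, 4, 5, 7, 8, 10}
W △ (Vᶜ ∪ (Y △ (X \ W))) = {6, 8, 10}
|W △ (Vᶜ ∪ (Y △ (X \ W)))| = 3

3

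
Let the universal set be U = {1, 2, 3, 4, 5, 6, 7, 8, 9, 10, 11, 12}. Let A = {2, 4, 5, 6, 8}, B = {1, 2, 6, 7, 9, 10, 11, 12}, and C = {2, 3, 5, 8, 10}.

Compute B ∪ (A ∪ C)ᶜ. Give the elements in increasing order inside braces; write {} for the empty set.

A ∪ C = {2, 3, 4, 5, 6, 8, 10}
(A ∪ C)ᶜ = {1, 7, 9, 11, 12}
B ∪ (A ∪ C)ᶜ = {1, 2, 6, 7, 9, 10, 11, 12}

{1, 2, 6, 7, 9, 10, 11, 12}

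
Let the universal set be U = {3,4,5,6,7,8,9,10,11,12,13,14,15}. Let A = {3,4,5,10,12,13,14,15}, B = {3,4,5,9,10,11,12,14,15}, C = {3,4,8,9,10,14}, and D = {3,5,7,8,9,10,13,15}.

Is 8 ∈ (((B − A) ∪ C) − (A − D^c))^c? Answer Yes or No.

8 ∉ B and 8 ∉ A, so 8 ∉ B − A
8 ∉ (B − A) and 8 ∈ C, so 8 ∈ (B − A) ∪ C
8 ∈ D, so 8 ∉ D^c
8 ∉ A and 8 ∉ D^c, so 8 ∉ A − D^c
8 ∈ ((B − A) ∪ C) and 8 ∉ (A − D^c), so 8 ∈ ((B − A) ∪ C) − (A − D^c)
8 ∉ (((B − A) ∪ C) − (A − D^c))^c since 8 ∈ (((B − A) ∪ C) − (A − D^c))

No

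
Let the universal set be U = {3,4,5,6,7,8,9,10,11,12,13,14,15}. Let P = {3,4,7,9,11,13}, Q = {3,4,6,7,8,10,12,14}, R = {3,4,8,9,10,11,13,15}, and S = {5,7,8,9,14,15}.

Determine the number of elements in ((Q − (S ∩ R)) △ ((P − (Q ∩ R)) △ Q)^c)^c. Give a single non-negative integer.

S ∩ R = {8,9,15}
Q − (S ∩ R) = {3,4,6,7,10,12,14}
Q ∩ R = {3,4,8,10}
P − (Q ∩ R) = {7,9,11,13}
(P − (Q ∩ R)) △ Q = {3,4,6,8,9,10,11,12,13,14}
((P − (Q ∩ R)) △ Q)^c = {5,7,15}
(Q − (S ∩ R)) △ ((P − (Q ∩ R)) △ Q)^c = {3,4,5,6,10,12,14,15}
((Q − (S ∩ R)) △ ((P − (Q ∩ R)) △ Q)^c)^c = {7,8,9,11,13}
|((Q − (S ∩ R)) △ ((P − (Q ∩ R)) △ Q)^c)^c| = 5

5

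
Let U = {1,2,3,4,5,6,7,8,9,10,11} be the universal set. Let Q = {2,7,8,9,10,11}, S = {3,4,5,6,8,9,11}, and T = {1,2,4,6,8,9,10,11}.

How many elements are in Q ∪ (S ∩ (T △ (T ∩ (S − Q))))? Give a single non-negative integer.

S − Q = {3,4,5,6}
T ∩ (S − Q) = {4,6}
T △ (T ∩ (S − Q)) = {1,2,8,9,10,11}
S ∩ (T △ (T ∩ (S − Q))) = {8,9,11}
Q ∪ (S ∩ (T △ (T ∩ (S − Q)))) = {2,7,8,9,10,11}
|Q ∪ (S ∩ (T △ (T ∩ (S − Q))))| = 6

6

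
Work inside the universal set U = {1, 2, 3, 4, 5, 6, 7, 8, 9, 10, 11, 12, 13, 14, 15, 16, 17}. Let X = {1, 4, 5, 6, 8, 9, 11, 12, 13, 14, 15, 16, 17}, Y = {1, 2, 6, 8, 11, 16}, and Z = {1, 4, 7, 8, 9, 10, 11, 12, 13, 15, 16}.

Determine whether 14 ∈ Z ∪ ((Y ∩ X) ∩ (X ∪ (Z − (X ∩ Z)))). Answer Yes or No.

No

14 ∉ Y and 14 ∈ X, so 14 ∉ Y ∩ X
14 ∈ X and 14 ∉ Z, so 14 ∉ X ∩ Z
14 ∉ Z and 14 ∉ (X ∩ Z), so 14 ∉ Z − (X ∩ Z)
14 ∈ X and 14 ∉ (Z − (X ∩ Z)), so 14 ∈ X ∪ (Z − (X ∩ Z))
14 ∉ (Y ∩ X) and 14 ∈ (X ∪ (Z − (X ∩ Z))), so 14 ∉ (Y ∩ X) ∩ (X ∪ (Z − (X ∩ Z)))
14 ∉ Z and 14 ∉ ((Y ∩ X) ∩ (X ∪ (Z − (X ∩ Z)))), so 14 ∉ Z ∪ ((Y ∩ X) ∩ (X ∪ (Z − (X ∩ Z))))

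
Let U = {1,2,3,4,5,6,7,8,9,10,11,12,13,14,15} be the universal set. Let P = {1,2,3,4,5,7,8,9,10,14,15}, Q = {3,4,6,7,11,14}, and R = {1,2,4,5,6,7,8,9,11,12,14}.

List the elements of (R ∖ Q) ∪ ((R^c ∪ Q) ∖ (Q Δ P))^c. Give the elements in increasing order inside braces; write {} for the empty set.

{1,2,5,6,8,9,10,11,12,15}

R ∖ Q = {1,2,5,8,9,12}
R^c = {3,10,13,15}
R^c ∪ Q = {3,4,6,7,10,11,13,14,15}
Q Δ P = {1,2,5,6,8,9,10,11,15}
(R^c ∪ Q) ∖ (Q Δ P) = {3,4,7,13,14}
((R^c ∪ Q) ∖ (Q Δ P))^c = {1,2,5,6,8,9,10,11,12,15}
(R ∖ Q) ∪ ((R^c ∪ Q) ∖ (Q Δ P))^c = {1,2,5,6,8,9,10,11,12,15}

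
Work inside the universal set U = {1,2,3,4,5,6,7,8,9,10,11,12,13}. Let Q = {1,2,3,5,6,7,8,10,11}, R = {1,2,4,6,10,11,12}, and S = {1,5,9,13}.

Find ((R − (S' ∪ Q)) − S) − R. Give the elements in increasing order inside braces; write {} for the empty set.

{}

S' = {2,3,4,6,7,8,10,11,12}
S' ∪ Q = {1,2,3,4,5,6,7,8,10,11,12}
R − (S' ∪ Q) = {}
(R − (S' ∪ Q)) − S = {}
((R − (S' ∪ Q)) − S) − R = {}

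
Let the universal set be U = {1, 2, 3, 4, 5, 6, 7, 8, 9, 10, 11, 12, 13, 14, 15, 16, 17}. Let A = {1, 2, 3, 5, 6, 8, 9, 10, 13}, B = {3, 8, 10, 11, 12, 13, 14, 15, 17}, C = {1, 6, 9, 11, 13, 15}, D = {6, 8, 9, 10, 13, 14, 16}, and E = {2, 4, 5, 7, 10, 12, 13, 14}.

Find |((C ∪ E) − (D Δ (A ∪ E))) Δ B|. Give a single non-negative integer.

6

C ∪ E = {1, 2, 4, 5, 6, 7, 9, 10, 11, 12, 13, 14, 15}
A ∪ E = {1, 2, 3, 4, 5, 6, 7, 8, 9, 10, 12, 13, 14}
D Δ (A ∪ E) = {1, 2, 3, 4, 5, 7, 12, 16}
(C ∪ E) − (D Δ (A ∪ E)) = {6, 9, 10, 11, 13, 14, 15}
((C ∪ E) − (D Δ (A ∪ E))) Δ B = {3, 6, 8, 9, 12, 17}
|((C ∪ E) − (D Δ (A ∪ E))) Δ B| = 6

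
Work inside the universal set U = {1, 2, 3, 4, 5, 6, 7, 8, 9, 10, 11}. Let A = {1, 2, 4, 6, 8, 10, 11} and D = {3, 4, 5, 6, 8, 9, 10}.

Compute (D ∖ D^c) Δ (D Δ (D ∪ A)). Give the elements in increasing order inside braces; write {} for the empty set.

{1, 2, 3, 4, 5, 6, 8, 9, 10, 11}

D^c = {1, 2, 7, 11}
D ∖ D^c = {3, 4, 5, 6, 8, 9, 10}
D ∪ A = {1, 2, 3, 4, 5, 6, 8, 9, 10, 11}
D Δ (D ∪ A) = {1, 2, 11}
(D ∖ D^c) Δ (D Δ (D ∪ A)) = {1, 2, 3, 4, 5, 6, 8, 9, 10, 11}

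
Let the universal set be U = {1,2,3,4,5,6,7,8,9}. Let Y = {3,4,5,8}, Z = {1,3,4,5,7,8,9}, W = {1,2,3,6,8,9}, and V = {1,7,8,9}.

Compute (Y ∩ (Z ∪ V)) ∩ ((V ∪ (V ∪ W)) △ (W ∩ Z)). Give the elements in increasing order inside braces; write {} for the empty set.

{}

Z ∪ V = {1,3,4,5,7,8,9}
Y ∩ (Z ∪ V) = {3,4,5,8}
V ∪ W = {1,2,3,6,7,8,9}
V ∪ (V ∪ W) = {1,2,3,6,7,8,9}
W ∩ Z = {1,3,8,9}
(V ∪ (V ∪ W)) △ (W ∩ Z) = {2,6,7}
(Y ∩ (Z ∪ V)) ∩ ((V ∪ (V ∪ W)) △ (W ∩ Z)) = {}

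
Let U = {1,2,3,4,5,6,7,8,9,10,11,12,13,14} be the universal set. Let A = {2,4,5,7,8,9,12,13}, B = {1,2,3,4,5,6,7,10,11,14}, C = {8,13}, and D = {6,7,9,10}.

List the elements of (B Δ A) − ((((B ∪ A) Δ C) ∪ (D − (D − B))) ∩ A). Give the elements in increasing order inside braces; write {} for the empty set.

B Δ A = {1,3,6,8,9,10,11,12,13,14}
B ∪ A = {1,2,3,4,5,6,7,8,9,10,11,12,13,14}
(B ∪ A) Δ C = {1,2,3,4,5,6,7,9,10,11,12,14}
D − B = {9}
D − (D − B) = {6,7,10}
((B ∪ A) Δ C) ∪ (D − (D − B)) = {1,2,3,4,5,6,7,9,10,11,12,14}
(((B ∪ A) Δ C) ∪ (D − (D − B))) ∩ A = {2,4,5,7,9,12}
(B Δ A) − ((((B ∪ A) Δ C) ∪ (D − (D − B))) ∩ A) = {1,3,6,8,10,11,13,14}

{1,3,6,8,10,11,13,14}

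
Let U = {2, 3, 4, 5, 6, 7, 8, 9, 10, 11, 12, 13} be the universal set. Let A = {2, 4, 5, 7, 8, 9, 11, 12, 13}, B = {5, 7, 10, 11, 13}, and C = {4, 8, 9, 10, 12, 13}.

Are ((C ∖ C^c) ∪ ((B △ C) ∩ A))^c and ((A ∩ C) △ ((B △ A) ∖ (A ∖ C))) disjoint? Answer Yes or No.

Yes

C^c = {2, 3, 5, 6, 7, 11}
C ∖ C^c = {4, 8, 9, 10, 12, 13}
B △ C = {4, 5, 7, 8, 9, 11, 12}
(B △ C) ∩ A = {4, 5, 7, 8, 9, 11, 12}
(C ∖ C^c) ∪ ((B △ C) ∩ A) = {4, 5, 7, 8, 9, 10, 11, 12, 13}
((C ∖ C^c) ∪ ((B △ C) ∩ A))^c = {2, 3, 6}
A ∩ C = {4, 8, 9, 12, 13}
B △ A = {2, 4, 8, 9, 10, 12}
A ∖ C = {2, 5, 7, 11}
(B △ A) ∖ (A ∖ C) = {4, 8, 9, 10, 12}
(A ∩ C) △ ((B △ A) ∖ (A ∖ C)) = {10, 13}
{2, 3, 6} and {10, 13} share no elements.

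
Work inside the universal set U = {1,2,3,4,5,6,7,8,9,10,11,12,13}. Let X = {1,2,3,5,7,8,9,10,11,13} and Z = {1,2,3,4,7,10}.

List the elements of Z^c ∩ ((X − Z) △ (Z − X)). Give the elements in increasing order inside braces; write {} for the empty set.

{5,8,9,11,13}

Z^c = {5,6,8,9,11,12,13}
X − Z = {5,8,9,11,13}
Z − X = {4}
(X − Z) △ (Z − X) = {4,5,8,9,11,13}
Z^c ∩ ((X − Z) △ (Z − X)) = {5,8,9,11,13}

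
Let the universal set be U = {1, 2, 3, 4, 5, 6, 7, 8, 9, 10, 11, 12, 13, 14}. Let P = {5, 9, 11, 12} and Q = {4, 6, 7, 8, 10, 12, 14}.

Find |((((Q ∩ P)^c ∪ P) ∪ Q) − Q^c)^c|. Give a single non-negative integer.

Q ∩ P = {12}
(Q ∩ P)^c = {1, 2, 3, 4, 5, 6, 7, 8, 9, 10, 11, 13, 14}
(Q ∩ P)^c ∪ P = {1, 2, 3, 4, 5, 6, 7, 8, 9, 10, 11, 12, 13, 14}
((Q ∩ P)^c ∪ P) ∪ Q = {1, 2, 3, 4, 5, 6, 7, 8, 9, 10, 11, 12, 13, 14}
Q^c = {1, 2, 3, 5, 9, 11, 13}
(((Q ∩ P)^c ∪ P) ∪ Q) − Q^c = {4, 6, 7, 8, 10, 12, 14}
((((Q ∩ P)^c ∪ P) ∪ Q) − Q^c)^c = {1, 2, 3, 5, 9, 11, 13}
|((((Q ∩ P)^c ∪ P) ∪ Q) − Q^c)^c| = 7

7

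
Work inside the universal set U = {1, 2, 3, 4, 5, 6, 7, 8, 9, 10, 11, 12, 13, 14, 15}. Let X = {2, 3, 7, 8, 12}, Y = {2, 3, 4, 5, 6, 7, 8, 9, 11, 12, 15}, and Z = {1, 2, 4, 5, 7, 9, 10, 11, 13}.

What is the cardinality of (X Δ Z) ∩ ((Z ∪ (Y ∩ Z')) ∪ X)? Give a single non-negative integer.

10

X Δ Z = {1, 3, 4, 5, 8, 9, 10, 11, 12, 13}
Z' = {3, 6, 8, 12, 14, 15}
Y ∩ Z' = {3, 6, 8, 12, 15}
Z ∪ (Y ∩ Z') = {1, 2, 3, 4, 5, 6, 7, 8, 9, 10, 11, 12, 13, 15}
(Z ∪ (Y ∩ Z')) ∪ X = {1, 2, 3, 4, 5, 6, 7, 8, 9, 10, 11, 12, 13, 15}
(X Δ Z) ∩ ((Z ∪ (Y ∩ Z')) ∪ X) = {1, 3, 4, 5, 8, 9, 10, 11, 12, 13}
|(X Δ Z) ∩ ((Z ∪ (Y ∩ Z')) ∪ X)| = 10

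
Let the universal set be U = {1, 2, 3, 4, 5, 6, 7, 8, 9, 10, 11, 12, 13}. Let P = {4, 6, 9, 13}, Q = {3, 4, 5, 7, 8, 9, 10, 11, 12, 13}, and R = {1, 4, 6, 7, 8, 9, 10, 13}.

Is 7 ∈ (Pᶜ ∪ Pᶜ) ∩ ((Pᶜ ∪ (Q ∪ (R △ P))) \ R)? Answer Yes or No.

7 ∉ P, so 7 ∈ Pᶜ
7 ∉ P, so 7 ∈ Pᶜ
7 ∈ Pᶜ and 7 ∈ Pᶜ, so 7 ∈ Pᶜ ∪ Pᶜ
7 ∉ P, so 7 ∈ Pᶜ
7 ∈ R and 7 ∉ P, so 7 ∈ R △ P
7 ∈ Q and 7 ∈ (R △ P), so 7 ∈ Q ∪ (R △ P)
7 ∈ Pᶜ and 7 ∈ (Q ∪ (R △ P)), so 7 ∈ Pᶜ ∪ (Q ∪ (R △ P))
7 ∈ (Pᶜ ∪ (Q ∪ (R △ P))) and 7 ∈ R, so 7 ∉ (Pᶜ ∪ (Q ∪ (R △ P))) \ R
7 ∈ (Pᶜ ∪ Pᶜ) and 7 ∉ ((Pᶜ ∪ (Q ∪ (R △ P))) \ R), so 7 ∉ (Pᶜ ∪ Pᶜ) ∩ ((Pᶜ ∪ (Q ∪ (R △ P))) \ R)

No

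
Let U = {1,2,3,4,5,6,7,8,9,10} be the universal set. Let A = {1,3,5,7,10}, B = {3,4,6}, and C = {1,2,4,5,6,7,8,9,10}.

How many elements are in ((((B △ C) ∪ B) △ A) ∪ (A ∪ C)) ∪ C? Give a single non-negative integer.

B △ C = {1,2,3,5,7,8,9,10}
(B △ C) ∪ B = {1,2,3,4,5,6,7,8,9,10}
((B △ C) ∪ B) △ A = {2,4,6,8,9}
A ∪ C = {1,2,3,4,5,6,7,8,9,10}
(((B △ C) ∪ B) △ A) ∪ (A ∪ C) = {1,2,3,4,5,6,7,8,9,10}
((((B △ C) ∪ B) △ A) ∪ (A ∪ C)) ∪ C = {1,2,3,4,5,6,7,8,9,10}
|((((B △ C) ∪ B) △ A) ∪ (A ∪ C)) ∪ C| = 10

10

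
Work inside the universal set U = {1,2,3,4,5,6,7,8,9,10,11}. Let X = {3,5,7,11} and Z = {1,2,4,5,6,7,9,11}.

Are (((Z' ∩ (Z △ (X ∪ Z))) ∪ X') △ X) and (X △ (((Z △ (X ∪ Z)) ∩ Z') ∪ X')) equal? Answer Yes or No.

Yes

Z' = {3,8,10}
X ∪ Z = {1,2,3,4,5,6,7,9,11}
Z △ (X ∪ Z) = {3}
Z' ∩ (Z △ (X ∪ Z)) = {3}
X' = {1,2,4,6,8,9,10}
(Z' ∩ (Z △ (X ∪ Z))) ∪ X' = {1,2,3,4,6,8,9,10}
((Z' ∩ (Z △ (X ∪ Z))) ∪ X') △ X = {1,2,4,5,6,7,8,9,10,11}
(Z △ (X ∪ Z)) ∩ Z' = {3}
((Z △ (X ∪ Z)) ∩ Z') ∪ X' = {1,2,3,4,6,8,9,10}
X △ (((Z △ (X ∪ Z)) ∩ Z') ∪ X') = {1,2,4,5,6,7,8,9,10,11}
Both equal {1,2,4,5,6,7,8,9,10,11}, so ((Z' ∩ (Z △ (X ∪ Z))) ∪ X') △ X = X △ (((Z △ (X ∪ Z)) ∩ Z') ∪ X').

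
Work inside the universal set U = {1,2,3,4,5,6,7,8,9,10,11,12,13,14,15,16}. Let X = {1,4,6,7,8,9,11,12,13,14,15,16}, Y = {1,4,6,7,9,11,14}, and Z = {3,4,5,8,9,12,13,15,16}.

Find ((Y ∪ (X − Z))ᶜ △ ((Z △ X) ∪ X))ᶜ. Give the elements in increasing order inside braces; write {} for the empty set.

X − Z = {1,6,7,11,14}
Y ∪ (X − Z) = {1,4,6,7,9,11,14}
(Y ∪ (X − Z))ᶜ = {2,3,5,8,10,12,13,15,16}
Z △ X = {1,3,5,6,7,11,14}
(Z △ X) ∪ X = {1,3,4,5,6,7,8,9,11,12,13,14,15,16}
(Y ∪ (X − Z))ᶜ △ ((Z △ X) ∪ X) = {1,2,4,6,7,9,10,11,14}
((Y ∪ (X − Z))ᶜ △ ((Z △ X) ∪ X))ᶜ = {3,5,8,12,13,15,16}

{3,5,8,12,13,15,16}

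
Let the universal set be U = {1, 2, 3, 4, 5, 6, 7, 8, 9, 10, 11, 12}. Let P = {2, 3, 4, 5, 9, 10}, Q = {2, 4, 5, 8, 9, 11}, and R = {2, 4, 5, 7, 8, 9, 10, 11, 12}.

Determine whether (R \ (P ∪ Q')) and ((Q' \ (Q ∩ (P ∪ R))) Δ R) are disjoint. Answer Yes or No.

No

Q' = {1, 3, 6, 7, 10, 12}
P ∪ Q' = {1, 2, 3, 4, 5, 6, 7, 9, 10, 12}
R \ (P ∪ Q') = {8, 11}
P ∪ R = {2, 3, 4, 5, 7, 8, 9, 10, 11, 12}
Q ∩ (P ∪ R) = {2, 4, 5, 8, 9, 11}
Q' \ (Q ∩ (P ∪ R)) = {1, 3, 6, 7, 10, 12}
(Q' \ (Q ∩ (P ∪ R))) Δ R = {1, 2, 3, 4, 5, 6, 8, 9, 11}
8 lies in both, so they are not disjoint.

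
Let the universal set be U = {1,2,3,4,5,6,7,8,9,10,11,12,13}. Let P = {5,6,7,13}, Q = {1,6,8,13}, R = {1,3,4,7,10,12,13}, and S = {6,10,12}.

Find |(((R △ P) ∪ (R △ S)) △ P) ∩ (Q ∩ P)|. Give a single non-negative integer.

R △ P = {1,3,4,5,6,10,12}
R △ S = {1,3,4,6,7,13}
(R △ P) ∪ (R △ S) = {1,3,4,5,6,7,10,12,13}
((R △ P) ∪ (R △ S)) △ P = {1,3,4,10,12}
Q ∩ P = {6,13}
(((R △ P) ∪ (R △ S)) △ P) ∩ (Q ∩ P) = {}
|(((R △ P) ∪ (R △ S)) △ P) ∩ (Q ∩ P)| = 0

0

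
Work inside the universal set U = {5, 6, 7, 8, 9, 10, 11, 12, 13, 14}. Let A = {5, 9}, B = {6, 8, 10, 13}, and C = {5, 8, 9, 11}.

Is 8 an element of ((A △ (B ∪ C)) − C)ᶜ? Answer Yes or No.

8 ∈ B and 8 ∈ C, so 8 ∈ B ∪ C
8 ∉ A and 8 ∈ (B ∪ C), so 8 ∈ A △ (B ∪ C)
8 ∈ (A △ (B ∪ C)) and 8 ∈ C, so 8 ∉ (A △ (B ∪ C)) − C
8 ∈ ((A △ (B ∪ C)) − C)ᶜ since 8 ∉ ((A △ (B ∪ C)) − C)

Yes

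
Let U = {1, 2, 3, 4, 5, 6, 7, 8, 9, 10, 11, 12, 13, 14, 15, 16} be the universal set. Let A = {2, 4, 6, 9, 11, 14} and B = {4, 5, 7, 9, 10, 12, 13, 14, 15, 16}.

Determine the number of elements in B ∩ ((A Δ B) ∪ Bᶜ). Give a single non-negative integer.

A Δ B = {2, 5, 6, 7, 10, 11, 12, 13, 15, 16}
Bᶜ = {1, 2, 3, 6, 8, 11}
(A Δ B) ∪ Bᶜ = {1, 2, 3, 5, 6, 7, 8, 10, 11, 12, 13, 15, 16}
B ∩ ((A Δ B) ∪ Bᶜ) = {5, 7, 10, 12, 13, 15, 16}
|B ∩ ((A Δ B) ∪ Bᶜ)| = 7

7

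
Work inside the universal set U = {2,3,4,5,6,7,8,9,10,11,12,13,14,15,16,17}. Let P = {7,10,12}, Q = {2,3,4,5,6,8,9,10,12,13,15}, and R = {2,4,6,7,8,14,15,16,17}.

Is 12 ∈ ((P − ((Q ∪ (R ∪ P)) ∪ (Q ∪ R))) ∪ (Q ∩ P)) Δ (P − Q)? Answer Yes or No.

Yes

12 ∉ R and 12 ∈ P, so 12 ∈ R ∪ P
12 ∈ Q and 12 ∈ (R ∪ P), so 12 ∈ Q ∪ (R ∪ P)
12 ∈ Q and 12 ∉ R, so 12 ∈ Q ∪ R
12 ∈ (Q ∪ (R ∪ P)) and 12 ∈ (Q ∪ R), so 12 ∈ (Q ∪ (R ∪ P)) ∪ (Q ∪ R)
12 ∈ P and 12 ∈ ((Q ∪ (R ∪ P)) ∪ (Q ∪ R)), so 12 ∉ P − ((Q ∪ (R ∪ P)) ∪ (Q ∪ R))
12 ∈ Q and 12 ∈ P, so 12 ∈ Q ∩ P
12 ∉ (P − ((Q ∪ (R ∪ P)) ∪ (Q ∪ R))) and 12 ∈ (Q ∩ P), so 12 ∈ (P − ((Q ∪ (R ∪ P)) ∪ (Q ∪ R))) ∪ (Q ∩ P)
12 ∈ P and 12 ∈ Q, so 12 ∉ P − Q
12 ∈ ((P − ((Q ∪ (R ∪ P)) ∪ (Q ∪ R))) ∪ (Q ∩ P)) and 12 ∉ (P − Q), so 12 ∈ ((P − ((Q ∪ (R ∪ P)) ∪ (Q ∪ R))) ∪ (Q ∩ P)) Δ (P − Q)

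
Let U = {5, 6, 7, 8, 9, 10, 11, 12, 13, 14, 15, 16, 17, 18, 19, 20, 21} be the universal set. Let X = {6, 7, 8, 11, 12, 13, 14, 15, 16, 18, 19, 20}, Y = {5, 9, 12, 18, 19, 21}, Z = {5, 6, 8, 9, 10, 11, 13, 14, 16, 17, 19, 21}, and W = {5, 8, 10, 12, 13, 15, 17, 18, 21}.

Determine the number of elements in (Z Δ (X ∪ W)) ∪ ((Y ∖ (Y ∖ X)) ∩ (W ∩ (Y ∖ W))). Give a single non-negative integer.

6

X ∪ W = {5, 6, 7, 8, 10, 11, 12, 13, 14, 15, 16, 17, 18, 19, 20, 21}
Z Δ (X ∪ W) = {7, 9, 12, 15, 18, 20}
Y ∖ X = {5, 9, 21}
Y ∖ (Y ∖ X) = {12, 18, 19}
Y ∖ W = {9, 19}
W ∩ (Y ∖ W) = {}
(Y ∖ (Y ∖ X)) ∩ (W ∩ (Y ∖ W)) = {}
(Z Δ (X ∪ W)) ∪ ((Y ∖ (Y ∖ X)) ∩ (W ∩ (Y ∖ W))) = {7, 9, 12, 15, 18, 20}
|(Z Δ (X ∪ W)) ∪ ((Y ∖ (Y ∖ X)) ∩ (W ∩ (Y ∖ W)))| = 6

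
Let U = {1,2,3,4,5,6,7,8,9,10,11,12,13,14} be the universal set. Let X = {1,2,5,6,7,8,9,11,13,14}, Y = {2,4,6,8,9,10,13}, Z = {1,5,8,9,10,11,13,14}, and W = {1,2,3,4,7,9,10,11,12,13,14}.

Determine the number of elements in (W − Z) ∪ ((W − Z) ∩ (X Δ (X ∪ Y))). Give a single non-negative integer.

W − Z = {2,3,4,7,12}
X ∪ Y = {1,2,4,5,6,7,8,9,10,11,13,14}
X Δ (X ∪ Y) = {4,10}
(W − Z) ∩ (X Δ (X ∪ Y)) = {4}
(W − Z) ∪ ((W − Z) ∩ (X Δ (X ∪ Y))) = {2,3,4,7,12}
|(W − Z) ∪ ((W − Z) ∩ (X Δ (X ∪ Y)))| = 5

5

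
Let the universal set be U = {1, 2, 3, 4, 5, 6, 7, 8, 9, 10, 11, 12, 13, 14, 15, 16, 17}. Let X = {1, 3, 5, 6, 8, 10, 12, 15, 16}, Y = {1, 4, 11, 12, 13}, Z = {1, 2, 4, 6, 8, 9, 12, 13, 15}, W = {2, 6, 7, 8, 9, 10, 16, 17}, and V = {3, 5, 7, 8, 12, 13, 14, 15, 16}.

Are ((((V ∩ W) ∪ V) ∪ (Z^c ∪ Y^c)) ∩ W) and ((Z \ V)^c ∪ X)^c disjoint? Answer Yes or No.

V ∩ W = {7, 8, 16}
(V ∩ W) ∪ V = {3, 5, 7, 8, 12, 13, 14, 15, 16}
Z^c = {3, 5, 7, 10, 11, 14, 16, 17}
Y^c = {2, 3, 5, 6, 7, 8, 9, 10, 14, 15, 16, 17}
Z^c ∪ Y^c = {2, 3, 5, 6, 7, 8, 9, 10, 11, 14, 15, 16, 17}
((V ∩ W) ∪ V) ∪ (Z^c ∪ Y^c) = {2, 3, 5, 6, 7, 8, 9, 10, 11, 12, 13, 14, 15, 16, 17}
(((V ∩ W) ∪ V) ∪ (Z^c ∪ Y^c)) ∩ W = {2, 6, 7, 8, 9, 10, 16, 17}
Z \ V = {1, 2, 4, 6, 9}
(Z \ V)^c = {3, 5, 7, 8, 10, 11, 12, 13, 14, 15, 16, 17}
(Z \ V)^c ∪ X = {1, 3, 5, 6, 7, 8, 10, 11, 12, 13, 14, 15, 16, 17}
((Z \ V)^c ∪ X)^c = {2, 4, 9}
2 lies in both, so they are not disjoint.

No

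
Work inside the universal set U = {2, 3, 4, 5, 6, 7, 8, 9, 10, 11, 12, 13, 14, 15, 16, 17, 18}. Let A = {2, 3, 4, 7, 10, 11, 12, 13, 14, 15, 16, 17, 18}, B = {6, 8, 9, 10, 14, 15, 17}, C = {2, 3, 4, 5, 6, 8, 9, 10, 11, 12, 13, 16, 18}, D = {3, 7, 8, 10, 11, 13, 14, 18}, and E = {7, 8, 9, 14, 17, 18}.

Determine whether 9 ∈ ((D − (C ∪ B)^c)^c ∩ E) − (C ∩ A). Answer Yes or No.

Yes

9 ∈ C and 9 ∈ B, so 9 ∈ C ∪ B
9 ∉ (C ∪ B)^c since 9 ∈ (C ∪ B)
9 ∉ D and 9 ∉ (C ∪ B)^c, so 9 ∉ D − (C ∪ B)^c
9 ∈ (D − (C ∪ B)^c)^c since 9 ∉ (D − (C ∪ B)^c)
9 ∈ (D − (C ∪ B)^c)^c and 9 ∈ E, so 9 ∈ (D − (C ∪ B)^c)^c ∩ E
9 ∈ C and 9 ∉ A, so 9 ∉ C ∩ A
9 ∈ ((D − (C ∪ B)^c)^c ∩ E) and 9 ∉ (C ∩ A), so 9 ∈ ((D − (C ∪ B)^c)^c ∩ E) − (C ∩ A)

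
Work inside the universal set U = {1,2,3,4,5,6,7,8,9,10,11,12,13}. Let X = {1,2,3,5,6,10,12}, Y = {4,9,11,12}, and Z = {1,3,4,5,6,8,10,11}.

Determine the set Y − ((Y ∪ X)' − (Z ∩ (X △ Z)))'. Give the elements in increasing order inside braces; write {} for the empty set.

{}

Y ∪ X = {1,2,3,4,5,6,9,10,11,12}
(Y ∪ X)' = {7,8,13}
X △ Z = {2,4,8,11,12}
Z ∩ (X △ Z) = {4,8,11}
(Y ∪ X)' − (Z ∩ (X △ Z)) = {7,13}
((Y ∪ X)' − (Z ∩ (X △ Z)))' = {1,2,3,4,5,6,8,9,10,11,12}
Y − ((Y ∪ X)' − (Z ∩ (X △ Z)))' = {}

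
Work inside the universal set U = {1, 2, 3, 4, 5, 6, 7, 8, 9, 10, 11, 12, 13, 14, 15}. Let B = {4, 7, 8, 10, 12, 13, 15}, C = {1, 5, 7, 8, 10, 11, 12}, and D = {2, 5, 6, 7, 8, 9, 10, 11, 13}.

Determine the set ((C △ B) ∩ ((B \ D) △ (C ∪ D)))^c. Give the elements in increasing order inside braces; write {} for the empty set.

C △ B = {1, 4, 5, 11, 13, 15}
B \ D = {4, 12, 15}
C ∪ D = {1, 2, 5, 6, 7, 8, 9, 10, 11, 12, 13}
(B \ D) △ (C ∪ D) = {1, 2, 4, 5, 6, 7, 8, 9, 10, 11, 13, 15}
(C △ B) ∩ ((B \ D) △ (C ∪ D)) = {1, 4, 5, 11, 13, 15}
((C △ B) ∩ ((B \ D) △ (C ∪ D)))^c = {2, 3, 6, 7, 8, 9, 10, 12, 14}

{2, 3, 6, 7, 8, 9, 10, 12, 14}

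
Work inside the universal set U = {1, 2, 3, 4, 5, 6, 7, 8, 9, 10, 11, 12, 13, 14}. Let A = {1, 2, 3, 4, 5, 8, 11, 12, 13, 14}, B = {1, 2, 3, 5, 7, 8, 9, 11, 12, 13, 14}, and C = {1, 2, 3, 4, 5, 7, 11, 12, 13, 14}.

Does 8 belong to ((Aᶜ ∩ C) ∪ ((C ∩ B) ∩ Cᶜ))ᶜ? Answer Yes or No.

Yes

8 ∈ A, so 8 ∉ Aᶜ
8 ∉ Aᶜ and 8 ∉ C, so 8 ∉ Aᶜ ∩ C
8 ∉ C and 8 ∈ B, so 8 ∉ C ∩ B
8 ∉ C, so 8 ∈ Cᶜ
8 ∉ (C ∩ B) and 8 ∈ Cᶜ, so 8 ∉ (C ∩ B) ∩ Cᶜ
8 ∉ (Aᶜ ∩ C) and 8 ∉ ((C ∩ B) ∩ Cᶜ), so 8 ∉ (Aᶜ ∩ C) ∪ ((C ∩ B) ∩ Cᶜ)
8 ∈ ((Aᶜ ∩ C) ∪ ((C ∩ B) ∩ Cᶜ))ᶜ since 8 ∉ ((Aᶜ ∩ C) ∪ ((C ∩ B) ∩ Cᶜ))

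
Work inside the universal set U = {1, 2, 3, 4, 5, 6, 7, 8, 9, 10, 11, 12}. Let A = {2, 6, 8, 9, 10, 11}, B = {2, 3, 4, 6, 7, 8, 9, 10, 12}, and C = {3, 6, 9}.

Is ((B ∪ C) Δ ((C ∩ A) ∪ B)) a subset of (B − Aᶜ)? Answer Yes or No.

Yes

B ∪ C = {2, 3, 4, 6, 7, 8, 9, 10, 12}
C ∩ A = {6, 9}
(C ∩ A) ∪ B = {2, 3, 4, 6, 7, 8, 9, 10, 12}
(B ∪ C) Δ ((C ∩ A) ∪ B) = {}
Aᶜ = {1, 3, 4, 5, 7, 12}
B − Aᶜ = {2, 6, 8, 9, 10}
Every element of {} is in {2, 6, 8, 9, 10}, so (B ∪ C) Δ ((C ∩ A) ∪ B) ⊆ B − Aᶜ.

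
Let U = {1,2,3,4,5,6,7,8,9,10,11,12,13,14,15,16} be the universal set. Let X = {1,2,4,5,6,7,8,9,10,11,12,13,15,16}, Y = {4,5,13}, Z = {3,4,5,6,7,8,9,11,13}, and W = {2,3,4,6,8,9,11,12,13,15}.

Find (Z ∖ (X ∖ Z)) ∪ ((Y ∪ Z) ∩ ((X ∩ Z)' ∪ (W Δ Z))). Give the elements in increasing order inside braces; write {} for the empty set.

X ∖ Z = {1,2,10,12,15,16}
Z ∖ (X ∖ Z) = {3,4,5,6,7,8,9,11,13}
Y ∪ Z = {3,4,5,6,7,8,9,11,13}
X ∩ Z = {4,5,6,7,8,9,11,13}
(X ∩ Z)' = {1,2,3,10,12,14,15,16}
W Δ Z = {2,5,7,12,15}
(X ∩ Z)' ∪ (W Δ Z) = {1,2,3,5,7,10,12,14,15,16}
(Y ∪ Z) ∩ ((X ∩ Z)' ∪ (W Δ Z)) = {3,5,7}
(Z ∖ (X ∖ Z)) ∪ ((Y ∪ Z) ∩ ((X ∩ Z)' ∪ (W Δ Z))) = {3,4,5,6,7,8,9,11,13}

{3,4,5,6,7,8,9,11,13}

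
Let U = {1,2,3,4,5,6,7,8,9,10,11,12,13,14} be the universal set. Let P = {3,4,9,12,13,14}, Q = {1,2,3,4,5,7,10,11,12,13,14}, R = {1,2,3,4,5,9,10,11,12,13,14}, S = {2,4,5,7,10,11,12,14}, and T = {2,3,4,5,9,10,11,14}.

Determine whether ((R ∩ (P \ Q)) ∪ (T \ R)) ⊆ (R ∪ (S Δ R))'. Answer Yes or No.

P \ Q = {9}
R ∩ (P \ Q) = {9}
T \ R = {}
(R ∩ (P \ Q)) ∪ (T \ R) = {9}
S Δ R = {1,3,7,9,13}
R ∪ (S Δ R) = {1,2,3,4,5,7,9,10,11,12,13,14}
(R ∪ (S Δ R))' = {6,8}
9 ∈ (R ∩ (P \ Q)) ∪ (T \ R) but 9 ∉ (R ∪ (S Δ R))', so the inclusion fails.

No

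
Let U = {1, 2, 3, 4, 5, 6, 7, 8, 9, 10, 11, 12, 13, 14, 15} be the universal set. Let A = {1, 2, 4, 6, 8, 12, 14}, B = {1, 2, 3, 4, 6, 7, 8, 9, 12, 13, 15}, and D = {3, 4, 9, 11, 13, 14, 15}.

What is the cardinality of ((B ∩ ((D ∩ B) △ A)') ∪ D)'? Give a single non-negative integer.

7

D ∩ B = {3, 4, 9, 13, 15}
(D ∩ B) △ A = {1, 2, 3, 6, 8, 9, 12, 13, 14, 15}
((D ∩ B) △ A)' = {4, 5, 7, 10, 11}
B ∩ ((D ∩ B) △ A)' = {4, 7}
(B ∩ ((D ∩ B) △ A)') ∪ D = {3, 4, 7, 9, 11, 13, 14, 15}
((B ∩ ((D ∩ B) △ A)') ∪ D)' = {1, 2, 5, 6, 8, 10, 12}
|((B ∩ ((D ∩ B) △ A)') ∪ D)'| = 7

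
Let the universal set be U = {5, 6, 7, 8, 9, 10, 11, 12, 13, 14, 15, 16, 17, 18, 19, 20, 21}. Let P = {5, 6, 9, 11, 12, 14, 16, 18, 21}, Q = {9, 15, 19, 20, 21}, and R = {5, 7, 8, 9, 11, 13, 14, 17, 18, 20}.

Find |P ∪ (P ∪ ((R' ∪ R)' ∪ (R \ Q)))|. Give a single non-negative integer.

R' = {6, 10, 12, 15, 16, 19, 21}
R' ∪ R = {5, 6, 7, 8, 9, 10, 11, 12, 13, 14, 15, 16, 17, 18, 19, 20, 21}
(R' ∪ R)' = {}
R \ Q = {5, 7, 8, 11, 13, 14, 17, 18}
(R' ∪ R)' ∪ (R \ Q) = {5, 7, 8, 11, 13, 14, 17, 18}
P ∪ ((R' ∪ R)' ∪ (R \ Q)) = {5, 6, 7, 8, 9, 11, 12, 13, 14, 16, 17, 18, 21}
P ∪ (P ∪ ((R' ∪ R)' ∪ (R \ Q))) = {5, 6, 7, 8, 9, 11, 12, 13, 14, 16, 17, 18, 21}
|P ∪ (P ∪ ((R' ∪ R)' ∪ (R \ Q)))| = 13

13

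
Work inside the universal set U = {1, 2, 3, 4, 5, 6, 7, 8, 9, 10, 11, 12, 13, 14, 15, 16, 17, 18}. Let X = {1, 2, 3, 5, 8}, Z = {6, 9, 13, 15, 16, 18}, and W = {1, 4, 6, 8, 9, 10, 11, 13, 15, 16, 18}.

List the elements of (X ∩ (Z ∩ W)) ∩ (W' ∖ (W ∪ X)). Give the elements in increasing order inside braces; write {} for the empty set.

{}

Z ∩ W = {6, 9, 13, 15, 16, 18}
X ∩ (Z ∩ W) = {}
W' = {2, 3, 5, 7, 12, 14, 17}
W ∪ X = {1, 2, 3, 4, 5, 6, 8, 9, 10, 11, 13, 15, 16, 18}
W' ∖ (W ∪ X) = {7, 12, 14, 17}
(X ∩ (Z ∩ W)) ∩ (W' ∖ (W ∪ X)) = {}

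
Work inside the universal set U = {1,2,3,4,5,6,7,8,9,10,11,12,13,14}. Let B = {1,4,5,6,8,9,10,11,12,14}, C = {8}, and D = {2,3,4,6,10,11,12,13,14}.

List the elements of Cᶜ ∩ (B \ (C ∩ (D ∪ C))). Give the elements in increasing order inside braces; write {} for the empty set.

Cᶜ = {1,2,3,4,5,6,7,9,10,11,12,13,14}
D ∪ C = {2,3,4,6,8,10,11,12,13,14}
C ∩ (D ∪ C) = {8}
B \ (C ∩ (D ∪ C)) = {1,4,5,6,9,10,11,12,14}
Cᶜ ∩ (B \ (C ∩ (D ∪ C))) = {1,4,5,6,9,10,11,12,14}

{1,4,5,6,9,10,11,12,14}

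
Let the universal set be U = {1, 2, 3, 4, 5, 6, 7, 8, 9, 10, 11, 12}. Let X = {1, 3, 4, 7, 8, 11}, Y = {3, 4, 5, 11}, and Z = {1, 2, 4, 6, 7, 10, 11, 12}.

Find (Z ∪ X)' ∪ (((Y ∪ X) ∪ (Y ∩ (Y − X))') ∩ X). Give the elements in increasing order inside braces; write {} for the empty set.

Z ∪ X = {1, 2, 3, 4, 6, 7, 8, 10, 11, 12}
(Z ∪ X)' = {5, 9}
Y ∪ X = {1, 3, 4, 5, 7, 8, 11}
Y − X = {5}
Y ∩ (Y − X) = {5}
(Y ∩ (Y − X))' = {1, 2, 3, 4, 6, 7, 8, 9, 10, 11, 12}
(Y ∪ X) ∪ (Y ∩ (Y − X))' = {1, 2, 3, 4, 5, 6, 7, 8, 9, 10, 11, 12}
((Y ∪ X) ∪ (Y ∩ (Y − X))') ∩ X = {1, 3, 4, 7, 8, 11}
(Z ∪ X)' ∪ (((Y ∪ X) ∪ (Y ∩ (Y − X))') ∩ X) = {1, 3, 4, 5, 7, 8, 9, 11}

{1, 3, 4, 5, 7, 8, 9, 11}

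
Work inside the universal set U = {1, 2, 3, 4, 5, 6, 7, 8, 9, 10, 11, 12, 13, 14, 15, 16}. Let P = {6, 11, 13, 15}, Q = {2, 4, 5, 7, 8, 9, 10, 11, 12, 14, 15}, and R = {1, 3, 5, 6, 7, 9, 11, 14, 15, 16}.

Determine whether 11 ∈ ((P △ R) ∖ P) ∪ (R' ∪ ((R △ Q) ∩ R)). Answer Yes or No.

11 ∈ P and 11 ∈ R, so 11 ∉ P △ R
11 ∉ (P △ R) and 11 ∈ P, so 11 ∉ (P △ R) ∖ P
11 ∈ R, so 11 ∉ R'
11 ∈ R and 11 ∈ Q, so 11 ∉ R △ Q
11 ∉ (R △ Q) and 11 ∈ R, so 11 ∉ (R △ Q) ∩ R
11 ∉ R' and 11 ∉ ((R △ Q) ∩ R), so 11 ∉ R' ∪ ((R △ Q) ∩ R)
11 ∉ ((P △ R) ∖ P) and 11 ∉ (R' ∪ ((R △ Q) ∩ R)), so 11 ∉ ((P △ R) ∖ P) ∪ (R' ∪ ((R △ Q) ∩ R))

No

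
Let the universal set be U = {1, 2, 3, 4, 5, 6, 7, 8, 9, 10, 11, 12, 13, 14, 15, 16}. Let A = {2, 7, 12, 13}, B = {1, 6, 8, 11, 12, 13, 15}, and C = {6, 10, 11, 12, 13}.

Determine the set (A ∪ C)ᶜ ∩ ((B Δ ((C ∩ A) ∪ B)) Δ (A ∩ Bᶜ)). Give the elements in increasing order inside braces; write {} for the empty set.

{}

A ∪ C = {2, 6, 7, 10, 11, 12, 13}
(A ∪ C)ᶜ = {1, 3, 4, 5, 8, 9, 14, 15, 16}
C ∩ A = {12, 13}
(C ∩ A) ∪ B = {1, 6, 8, 11, 12, 13, 15}
B Δ ((C ∩ A) ∪ B) = {}
Bᶜ = {2, 3, 4, 5, 7, 9, 10, 14, 16}
A ∩ Bᶜ = {2, 7}
(B Δ ((C ∩ A) ∪ B)) Δ (A ∩ Bᶜ) = {2, 7}
(A ∪ C)ᶜ ∩ ((B Δ ((C ∩ A) ∪ B)) Δ (A ∩ Bᶜ)) = {}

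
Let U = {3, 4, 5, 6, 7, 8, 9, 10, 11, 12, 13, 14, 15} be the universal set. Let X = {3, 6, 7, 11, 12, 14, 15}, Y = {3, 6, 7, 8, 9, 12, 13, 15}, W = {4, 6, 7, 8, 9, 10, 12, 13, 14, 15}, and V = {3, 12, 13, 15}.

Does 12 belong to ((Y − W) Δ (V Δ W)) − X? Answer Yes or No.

No

12 ∈ Y and 12 ∈ W, so 12 ∉ Y − W
12 ∈ V and 12 ∈ W, so 12 ∉ V Δ W
12 ∉ (Y − W) and 12 ∉ (V Δ W), so 12 ∉ (Y − W) Δ (V Δ W)
12 ∉ ((Y − W) Δ (V Δ W)) and 12 ∈ X, so 12 ∉ ((Y − W) Δ (V Δ W)) − X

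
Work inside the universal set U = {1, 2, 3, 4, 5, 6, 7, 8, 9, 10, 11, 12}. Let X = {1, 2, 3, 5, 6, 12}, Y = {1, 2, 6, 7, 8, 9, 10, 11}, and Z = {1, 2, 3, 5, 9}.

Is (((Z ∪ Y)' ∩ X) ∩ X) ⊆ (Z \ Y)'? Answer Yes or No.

Yes

Z ∪ Y = {1, 2, 3, 5, 6, 7, 8, 9, 10, 11}
(Z ∪ Y)' = {4, 12}
(Z ∪ Y)' ∩ X = {12}
((Z ∪ Y)' ∩ X) ∩ X = {12}
Z \ Y = {3, 5}
(Z \ Y)' = {1, 2, 4, 6, 7, 8, 9, 10, 11, 12}
Every element of {12} is in {1, 2, 4, 6, 7, 8, 9, 10, 11, 12}, so ((Z ∪ Y)' ∩ X) ∩ X ⊆ (Z \ Y)'.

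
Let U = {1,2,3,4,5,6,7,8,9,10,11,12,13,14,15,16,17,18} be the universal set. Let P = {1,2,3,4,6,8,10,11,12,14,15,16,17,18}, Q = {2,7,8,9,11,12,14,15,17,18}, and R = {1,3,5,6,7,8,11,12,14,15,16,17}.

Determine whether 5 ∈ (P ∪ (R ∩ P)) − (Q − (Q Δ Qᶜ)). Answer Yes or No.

No

5 ∈ R and 5 ∉ P, so 5 ∉ R ∩ P
5 ∉ P and 5 ∉ (R ∩ P), so 5 ∉ P ∪ (R ∩ P)
5 ∉ Q, so 5 ∈ Qᶜ
5 ∉ Q and 5 ∈ Qᶜ, so 5 ∈ Q Δ Qᶜ
5 ∉ Q and 5 ∈ (Q Δ Qᶜ), so 5 ∉ Q − (Q Δ Qᶜ)
5 ∉ (P ∪ (R ∩ P)) and 5 ∉ (Q − (Q Δ Qᶜ)), so 5 ∉ (P ∪ (R ∩ P)) − (Q − (Q Δ Qᶜ))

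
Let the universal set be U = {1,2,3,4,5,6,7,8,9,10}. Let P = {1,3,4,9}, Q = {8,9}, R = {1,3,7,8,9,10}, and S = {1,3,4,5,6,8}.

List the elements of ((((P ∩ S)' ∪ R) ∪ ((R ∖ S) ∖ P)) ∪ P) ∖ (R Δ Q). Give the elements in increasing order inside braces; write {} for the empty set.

{2,4,5,6,8,9}

P ∩ S = {1,3,4}
(P ∩ S)' = {2,5,6,7,8,9,10}
(P ∩ S)' ∪ R = {1,2,3,5,6,7,8,9,10}
R ∖ S = {7,9,10}
(R ∖ S) ∖ P = {7,10}
((P ∩ S)' ∪ R) ∪ ((R ∖ S) ∖ P) = {1,2,3,5,6,7,8,9,10}
(((P ∩ S)' ∪ R) ∪ ((R ∖ S) ∖ P)) ∪ P = {1,2,3,4,5,6,7,8,9,10}
R Δ Q = {1,3,7,10}
((((P ∩ S)' ∪ R) ∪ ((R ∖ S) ∖ P)) ∪ P) ∖ (R Δ Q) = {2,4,5,6,8,9}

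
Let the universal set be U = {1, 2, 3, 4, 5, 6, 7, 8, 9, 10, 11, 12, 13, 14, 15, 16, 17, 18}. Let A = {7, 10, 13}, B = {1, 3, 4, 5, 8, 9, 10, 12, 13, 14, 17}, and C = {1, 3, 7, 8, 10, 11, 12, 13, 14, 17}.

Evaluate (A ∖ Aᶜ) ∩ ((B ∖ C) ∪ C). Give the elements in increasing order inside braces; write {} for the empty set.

{7, 10, 13}

Aᶜ = {1, 2, 3, 4, 5, 6, 8, 9, 11, 12, 14, 15, 16, 17, 18}
A ∖ Aᶜ = {7, 10, 13}
B ∖ C = {4, 5, 9}
(B ∖ C) ∪ C = {1, 3, 4, 5, 7, 8, 9, 10, 11, 12, 13, 14, 17}
(A ∖ Aᶜ) ∩ ((B ∖ C) ∪ C) = {7, 10, 13}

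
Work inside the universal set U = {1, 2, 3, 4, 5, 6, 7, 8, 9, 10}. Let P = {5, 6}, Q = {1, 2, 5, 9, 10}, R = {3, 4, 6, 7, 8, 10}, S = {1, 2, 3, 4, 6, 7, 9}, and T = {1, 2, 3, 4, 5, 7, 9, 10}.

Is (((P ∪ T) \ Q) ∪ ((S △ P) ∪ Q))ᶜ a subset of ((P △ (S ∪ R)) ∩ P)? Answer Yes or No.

P ∪ T = {1, 2, 3, 4, 5, 6, 7, 9, 10}
(P ∪ T) \ Q = {3, 4, 6, 7}
S △ P = {1, 2, 3, 4, 5, 7, 9}
(S △ P) ∪ Q = {1, 2, 3, 4, 5, 7, 9, 10}
((P ∪ T) \ Q) ∪ ((S △ P) ∪ Q) = {1, 2, 3, 4, 5, 6, 7, 9, 10}
(((P ∪ T) \ Q) ∪ ((S △ P) ∪ Q))ᶜ = {8}
S ∪ R = {1, 2, 3, 4, 6, 7, 8, 9, 10}
P △ (S ∪ R) = {1, 2, 3, 4, 5, 7, 8, 9, 10}
(P △ (S ∪ R)) ∩ P = {5}
8 ∈ (((P ∪ T) \ Q) ∪ ((S △ P) ∪ Q))ᶜ but 8 ∉ (P △ (S ∪ R)) ∩ P, so the inclusion fails.

No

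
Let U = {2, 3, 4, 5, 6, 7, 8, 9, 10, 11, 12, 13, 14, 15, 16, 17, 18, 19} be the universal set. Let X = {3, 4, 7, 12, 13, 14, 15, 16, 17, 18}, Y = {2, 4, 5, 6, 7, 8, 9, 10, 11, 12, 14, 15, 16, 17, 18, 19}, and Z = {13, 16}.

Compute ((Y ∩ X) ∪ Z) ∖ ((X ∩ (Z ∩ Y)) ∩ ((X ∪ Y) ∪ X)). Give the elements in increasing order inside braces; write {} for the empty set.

{4, 7, 12, 13, 14, 15, 17, 18}

Y ∩ X = {4, 7, 12, 14, 15, 16, 17, 18}
(Y ∩ X) ∪ Z = {4, 7, 12, 13, 14, 15, 16, 17, 18}
Z ∩ Y = {16}
X ∩ (Z ∩ Y) = {16}
X ∪ Y = {2, 3, 4, 5, 6, 7, 8, 9, 10, 11, 12, 13, 14, 15, 16, 17, 18, 19}
(X ∪ Y) ∪ X = {2, 3, 4, 5, 6, 7, 8, 9, 10, 11, 12, 13, 14, 15, 16, 17, 18, 19}
(X ∩ (Z ∩ Y)) ∩ ((X ∪ Y) ∪ X) = {16}
((Y ∩ X) ∪ Z) ∖ ((X ∩ (Z ∩ Y)) ∩ ((X ∪ Y) ∪ X)) = {4, 7, 12, 13, 14, 15, 17, 18}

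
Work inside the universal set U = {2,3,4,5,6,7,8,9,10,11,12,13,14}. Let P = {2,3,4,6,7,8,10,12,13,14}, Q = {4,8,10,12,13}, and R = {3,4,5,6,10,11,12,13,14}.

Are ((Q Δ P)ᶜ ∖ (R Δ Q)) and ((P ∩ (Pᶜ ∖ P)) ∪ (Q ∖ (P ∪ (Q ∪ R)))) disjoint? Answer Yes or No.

Yes

Q Δ P = {2,3,6,7,14}
(Q Δ P)ᶜ = {4,5,8,9,10,11,12,13}
R Δ Q = {3,5,6,8,11,14}
(Q Δ P)ᶜ ∖ (R Δ Q) = {4,9,10,12,13}
Pᶜ = {5,9,11}
Pᶜ ∖ P = {5,9,11}
P ∩ (Pᶜ ∖ P) = {}
Q ∪ R = {3,4,5,6,8,10,11,12,13,14}
P ∪ (Q ∪ R) = {2,3,4,5,6,7,8,10,11,12,13,14}
Q ∖ (P ∪ (Q ∪ R)) = {}
(P ∩ (Pᶜ ∖ P)) ∪ (Q ∖ (P ∪ (Q ∪ R))) = {}
{4,9,10,12,13} and {} share no elements.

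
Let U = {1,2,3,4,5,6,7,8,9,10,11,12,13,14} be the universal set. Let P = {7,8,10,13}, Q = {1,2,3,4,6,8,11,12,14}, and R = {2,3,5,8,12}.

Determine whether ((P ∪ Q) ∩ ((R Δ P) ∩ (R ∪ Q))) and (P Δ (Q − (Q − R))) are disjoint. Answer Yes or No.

P ∪ Q = {1,2,3,4,6,7,8,10,11,12,13,14}
R Δ P = {2,3,5,7,10,12,13}
R ∪ Q = {1,2,3,4,5,6,8,11,12,14}
(R Δ P) ∩ (R ∪ Q) = {2,3,5,12}
(P ∪ Q) ∩ ((R Δ P) ∩ (R ∪ Q)) = {2,3,12}
Q − R = {1,4,6,11,14}
Q − (Q − R) = {2,3,8,12}
P Δ (Q − (Q − R)) = {2,3,7,10,12,13}
2 lies in both, so they are not disjoint.

No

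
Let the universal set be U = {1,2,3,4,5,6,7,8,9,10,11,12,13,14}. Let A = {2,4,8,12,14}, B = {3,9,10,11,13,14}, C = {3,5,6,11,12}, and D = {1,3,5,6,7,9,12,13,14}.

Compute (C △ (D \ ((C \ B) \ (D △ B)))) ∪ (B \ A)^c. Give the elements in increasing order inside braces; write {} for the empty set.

C \ B = {5,6,12}
D △ B = {1,5,6,7,10,11,12}
(C \ B) \ (D △ B) = {}
D \ ((C \ B) \ (D △ B)) = {1,3,5,6,7,9,12,13,14}
C △ (D \ ((C \ B) \ (D △ B))) = {1,7,9,11,13,14}
B \ A = {3,9,10,11,13}
(B \ A)^c = {1,2,4,5,6,7,8,12,14}
(C △ (D \ ((C \ B) \ (D △ B)))) ∪ (B \ A)^c = {1,2,4,5,6,7,8,9,11,12,13,14}

{1,2,4,5,6,7,8,9,11,12,13,14}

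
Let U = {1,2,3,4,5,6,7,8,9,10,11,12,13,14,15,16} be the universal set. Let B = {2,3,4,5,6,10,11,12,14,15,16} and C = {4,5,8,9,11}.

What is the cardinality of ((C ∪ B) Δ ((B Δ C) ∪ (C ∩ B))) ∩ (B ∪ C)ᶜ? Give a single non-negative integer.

0

C ∪ B = {2,3,4,5,6,8,9,10,11,12,14,15,16}
B Δ C = {2,3,6,8,9,10,12,14,15,16}
C ∩ B = {4,5,11}
(B Δ C) ∪ (C ∩ B) = {2,3,4,5,6,8,9,10,11,12,14,15,16}
(C ∪ B) Δ ((B Δ C) ∪ (C ∩ B)) = {}
B ∪ C = {2,3,4,5,6,8,9,10,11,12,14,15,16}
(B ∪ C)ᶜ = {1,7,13}
((C ∪ B) Δ ((B Δ C) ∪ (C ∩ B))) ∩ (B ∪ C)ᶜ = {}
|((C ∪ B) Δ ((B Δ C) ∪ (C ∩ B))) ∩ (B ∪ C)ᶜ| = 0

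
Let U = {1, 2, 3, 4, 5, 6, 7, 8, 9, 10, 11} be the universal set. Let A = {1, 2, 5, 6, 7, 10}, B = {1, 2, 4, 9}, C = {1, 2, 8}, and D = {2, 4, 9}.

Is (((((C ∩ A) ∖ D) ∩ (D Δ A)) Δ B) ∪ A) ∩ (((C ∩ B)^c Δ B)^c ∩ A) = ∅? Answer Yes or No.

Yes

C ∩ A = {1, 2}
(C ∩ A) ∖ D = {1}
D Δ A = {1, 4, 5, 6, 7, 9, 10}
((C ∩ A) ∖ D) ∩ (D Δ A) = {1}
(((C ∩ A) ∖ D) ∩ (D Δ A)) Δ B = {2, 4, 9}
((((C ∩ A) ∖ D) ∩ (D Δ A)) Δ B) ∪ A = {1, 2, 4, 5, 6, 7, 9, 10}
C ∩ B = {1, 2}
(C ∩ B)^c = {3, 4, 5, 6, 7, 8, 9, 10, 11}
(C ∩ B)^c Δ B = {1, 2, 3, 5, 6, 7, 8, 10, 11}
((C ∩ B)^c Δ B)^c = {4, 9}
((C ∩ B)^c Δ B)^c ∩ A = {}
{1, 2, 4, 5, 6, 7, 9, 10} and {} share no elements.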